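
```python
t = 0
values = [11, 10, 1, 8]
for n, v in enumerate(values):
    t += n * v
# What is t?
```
Trace:
  t=0
  t=0, n=0, v=11
  t=10, n=1, v=10
  t=12, n=2, v=1
  t=36, n=3, v=8

Final answer: 36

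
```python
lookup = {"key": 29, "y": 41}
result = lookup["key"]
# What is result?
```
Trace:
  lookup={'key': 29, 'y': 41}
  lookup={'key': 29, 'y': 41}, result=29

Final answer: 29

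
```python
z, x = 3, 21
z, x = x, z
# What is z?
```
Trace:
  z=3, x=21
  z=21, x=3

Final answer: 21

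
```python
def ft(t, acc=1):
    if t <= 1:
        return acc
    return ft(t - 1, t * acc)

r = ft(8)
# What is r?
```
Call trace:
ft(t=8, acc=1)
  ft(t=7, acc=8)
    ft(t=6, acc=56)
      ft(t=5, acc=336)
        ft(t=4, acc=1680)
          ft(t=3, acc=6720)
            ft(t=2, acc=20160)
              ft(t=1, acc=40320)
              -> return 40320
            -> return 40320
          -> return 40320
        -> return 40320
      -> return 40320
    -> return 40320
  -> return 40320
-> return 40320

Final answer: 40320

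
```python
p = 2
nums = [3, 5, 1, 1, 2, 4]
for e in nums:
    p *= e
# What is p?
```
Trace:
  p=2
  p=6, e=3
  p=30, e=5
  p=30, e=1
  p=30, e=1
  p=60, e=2
  p=240, e=4

Final answer: 240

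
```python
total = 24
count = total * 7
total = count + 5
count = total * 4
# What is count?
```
Trace:
  total=24
  total=24, count=168
  total=173, count=168
  total=173, count=692

Final answer: 692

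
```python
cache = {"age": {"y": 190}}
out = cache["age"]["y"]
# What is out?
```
Trace:
  cache={'age': {'y': 190}}
  cache={'age': {'y': 190}}, out=190

Final answer: 190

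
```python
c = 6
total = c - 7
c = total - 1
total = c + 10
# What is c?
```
Trace:
  c=6
  c=6, total=-1
  c=-2, total=-1
  c=-2, total=8

Final answer: -2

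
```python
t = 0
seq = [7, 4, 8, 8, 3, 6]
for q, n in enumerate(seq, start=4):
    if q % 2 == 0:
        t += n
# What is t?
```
Trace:
  t=0
  t=7, q=4, n=7
  t=7, q=5, n=4
  t=15, q=6, n=8
  t=15, q=7, n=8
  t=18, q=8, n=3
  t=18, q=9, n=6

Final answer: 18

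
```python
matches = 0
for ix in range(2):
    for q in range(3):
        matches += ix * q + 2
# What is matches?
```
Trace:
  matches=0
  matches=2, ix=0, q=0
  matches=4, ix=0, q=1
  matches=6, ix=0, q=2
  matches=8, ix=1, q=0
  matches=11, ix=1, q=1
  matches=15, ix=1, q=2

Final answer: 15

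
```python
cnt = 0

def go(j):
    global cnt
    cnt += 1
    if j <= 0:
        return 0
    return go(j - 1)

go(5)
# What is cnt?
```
Call trace:
go(j=5)
  go(j=4)
    go(j=3)
      go(j=2)
        go(j=1)
          go(j=0)
          -> return 0
        -> return 0
      -> return 0
    -> return 0
  -> return 0
-> return 0

cnt is incremented once per call. go is entered once for each j = 5, 4, 3, 2, 1, 0 (the j <= 0 call returns without recursing), i.e. 5 + 1 calls.
cnt = 6

Final answer: 6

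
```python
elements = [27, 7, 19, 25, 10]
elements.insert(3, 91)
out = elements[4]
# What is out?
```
Trace:
  elements=[27, 7, 19, 25, 10]
  elements=[27, 7, 19, 91, 25, 10]
  elements=[27, 7, 19, 91, 25, 10], out=25

Final answer: 25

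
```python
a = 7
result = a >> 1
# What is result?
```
Trace:
  a=7
  a=7, result=3

Final answer: 3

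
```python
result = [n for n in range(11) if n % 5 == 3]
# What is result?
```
Trace:
  n=0
  n=1
  n=2
  n=3
  n=4
  n=5
  n=6
  n=7
  n=8
  n=9
  n=10
  result=[3, 8]

Final answer: [3, 8]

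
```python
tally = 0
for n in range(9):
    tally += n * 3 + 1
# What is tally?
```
Trace:
  tally=0
  tally=1, n=0
  tally=5, n=1
  tally=12, n=2
  tally=22, n=3
  tally=35, n=4
  tally=51, n=5
  tally=70, n=6
  tally=92, n=7
  tally=117, n=8

Final answer: 117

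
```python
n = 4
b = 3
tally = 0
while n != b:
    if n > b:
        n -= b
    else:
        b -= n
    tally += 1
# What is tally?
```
Trace:
  n=4
  n=4, b=3
  n=4, b=3, tally=0
  n=1, b=3, tally=1
  n=1, b=2, tally=2
  n=1, b=1, tally=3

Final answer: 3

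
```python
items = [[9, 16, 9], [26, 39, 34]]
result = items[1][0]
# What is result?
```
Trace:
  items=[[9, 16, 9], [26, 39, 34]]
  items=[[9, 16, 9], [26, 39, 34]], result=26

Final answer: 26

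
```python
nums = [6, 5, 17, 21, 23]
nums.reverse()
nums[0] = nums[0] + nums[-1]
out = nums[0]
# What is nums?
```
Trace:
  nums=[6, 5, 17, 21, 23]
  nums=[23, 21, 17, 5, 6]
  nums=[29, 21, 17, 5, 6]
  nums=[29, 21, 17, 5, 6], out=29

Final answer: [29, 21, 17, 5, 6]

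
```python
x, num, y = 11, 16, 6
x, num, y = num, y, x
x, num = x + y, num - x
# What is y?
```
Trace:
  x=11, num=16, y=6
  x=16, num=6, y=11
  x=27, num=-10, y=11

Final answer: 11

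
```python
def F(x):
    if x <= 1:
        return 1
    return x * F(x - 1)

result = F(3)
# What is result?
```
Call trace:
F(x=3)
  F(x=2)
    F(x=1)
    -> return 1
  -> return 2
-> return 6

Final answer: 6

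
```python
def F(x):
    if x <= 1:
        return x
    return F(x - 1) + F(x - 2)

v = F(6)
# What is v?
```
Call trace (a repeated sub-call is expanded the first time; later identical calls just restate its return value):
F(x=6)
  F(x=5)
    F(x=4)
      F(x=3)
        F(x=2)
          F(x=1)
          -> return 1
          F(x=0)
          -> return 0
        -> return 1
        F(x=1)
        -> return 1
      -> return 2
      F(x=2) -> return 1  (same call as traced above)
    -> return 3
    F(x=3) -> return 2  (same call as traced above)
  -> return 5
  F(x=4) -> return 3  (same call as traced above)
-> return 8

Final answer: 8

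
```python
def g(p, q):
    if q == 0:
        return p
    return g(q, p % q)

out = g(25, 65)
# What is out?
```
Call trace:
g(p=25, q=65)
  g(p=65, q=25)
    g(p=25, q=15)
      g(p=15, q=10)
        g(p=10, q=5)
          g(p=5, q=0)
          -> return 5
        -> return 5
      -> return 5
    -> return 5
  -> return 5
-> return 5

Final answer: 5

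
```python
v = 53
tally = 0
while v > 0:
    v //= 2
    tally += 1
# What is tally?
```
Trace:
  v=53
  v=53, tally=0
  v=26, tally=1
  v=13, tally=2
  v=6, tally=3
  v=3, tally=4
  v=1, tally=5
  v=0, tally=6

Final answer: 6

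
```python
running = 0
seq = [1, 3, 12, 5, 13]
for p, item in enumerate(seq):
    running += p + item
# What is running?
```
Trace:
  running=0
  running=1, p=0, item=1
  running=5, p=1, item=3
  running=19, p=2, item=12
  running=27, p=3, item=5
  running=44, p=4, item=13

Final answer: 44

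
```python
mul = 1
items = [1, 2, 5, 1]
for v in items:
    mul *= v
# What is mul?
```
Trace:
  mul=1
  mul=1, v=1
  mul=2, v=2
  mul=10, v=5
  mul=10, v=1

Final answer: 10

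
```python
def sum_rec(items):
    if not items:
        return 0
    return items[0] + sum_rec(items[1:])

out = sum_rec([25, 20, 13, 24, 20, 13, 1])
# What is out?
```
Call trace:
sum_rec(items=[25, 20, 13, 24, 20, 13, 1])
  sum_rec(items=[20, 13, 24, 20, 13, 1])
    sum_rec(items=[13, 24, 20, 13, 1])
      sum_rec(items=[24, 20, 13, 1])
        sum_rec(items=[20, 13, 1])
          sum_rec(items=[13, 1])
            sum_rec(items=[1])
              sum_rec(items=[])
              -> return 0
            -> return 1
          -> return 14
        -> return 34
      -> return 58
    -> return 71
  -> return 91
-> return 116

Final answer: 116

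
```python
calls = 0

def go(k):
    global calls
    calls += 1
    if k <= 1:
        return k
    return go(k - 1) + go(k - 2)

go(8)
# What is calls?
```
Call trace (a repeated sub-call is expanded the first time; later identical calls just restate its return value):
go(k=8)
  go(k=7)
    go(k=6)
      go(k=5)
        go(k=4)
          go(k=3)
            go(k=2)
              go(k=1)
              -> return 1
              go(k=0)
              -> return 0
            -> return 1
            go(k=1)
            -> return 1
          -> return 2
          go(k=2) -> return 1  (same call as traced above)
        -> return 3
        go(k=3) -> return 2  (same call as traced above)
      -> return 5
      go(k=4) -> return 3  (same call as traced above)
    -> return 8
    go(k=5) -> return 5  (same call as traced above)
  -> return 13
  go(k=6) -> return 8  (same call as traced above)
-> return 21

calls is incremented once per call, so count the calls in each subtree. Let C(k) = number of calls made by go(k).
C(0) = C(1) = 1 (base case, no recursion); C(k) = 1 + C(k - 1) + C(k - 2) otherwise.
C(2) = 1 + C(1) + C(0) = 1 + 1 + 1 = 3
C(3) = 1 + C(2) + C(1) = 1 + 3 + 1 = 5
C(4) = 1 + C(3) + C(2) = 1 + 5 + 3 = 9
C(5) = 1 + C(4) + C(3) = 1 + 9 + 5 = 15
C(6) = 1 + C(5) + C(4) = 1 + 15 + 9 = 25
C(7) = 1 + C(6) + C(5) = 1 + 25 + 15 = 41
C(8) = 1 + C(7) + C(6) = 1 + 41 + 25 = 67
calls = C(8) = 67

Final answer: 67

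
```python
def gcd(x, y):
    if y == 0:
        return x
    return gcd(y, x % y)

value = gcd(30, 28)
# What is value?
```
Call trace:
gcd(x=30, y=28)
  gcd(x=28, y=2)
    gcd(x=2, y=0)
    -> return 2
  -> return 2
-> return 2

Final answer: 2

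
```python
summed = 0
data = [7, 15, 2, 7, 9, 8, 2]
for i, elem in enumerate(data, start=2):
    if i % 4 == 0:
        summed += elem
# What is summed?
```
Trace:
  summed=0
  summed=0, i=2, elem=7
  summed=0, i=3, elem=15
  summed=2, i=4, elem=2
  summed=2, i=5, elem=7
  summed=2, i=6, elem=9
  summed=2, i=7, elem=8
  summed=4, i=8, elem=2

Final answer: 4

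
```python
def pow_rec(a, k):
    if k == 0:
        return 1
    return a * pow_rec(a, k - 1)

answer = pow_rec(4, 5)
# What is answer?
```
Call trace:
pow_rec(a=4, k=5)
  pow_rec(a=4, k=4)
    pow_rec(a=4, k=3)
      pow_rec(a=4, k=2)
        pow_rec(a=4, k=1)
          pow_rec(a=4, k=0)
          -> return 1
        -> return 4
      -> return 16
    -> return 64
  -> return 256
-> return 1024

Final answer: 1024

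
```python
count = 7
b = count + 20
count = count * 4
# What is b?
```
Trace:
  count=7
  count=7, b=27
  count=28, b=27

Final answer: 27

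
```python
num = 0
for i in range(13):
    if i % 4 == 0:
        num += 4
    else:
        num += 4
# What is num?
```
Trace:
  num=0
  num=4, i=0
  num=8, i=1
  num=12, i=2
  num=16, i=3
  num=20, i=4
  num=24, i=5
  num=28, i=6
  num=32, i=7
  num=36, i=8
  num=40, i=9
  num=44, i=10
  num=48, i=11
  num=52, i=12

Final answer: 52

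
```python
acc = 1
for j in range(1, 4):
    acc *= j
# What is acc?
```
Trace:
  acc=1
  acc=1, j=1
  acc=2, j=2
  acc=6, j=3

Final answer: 6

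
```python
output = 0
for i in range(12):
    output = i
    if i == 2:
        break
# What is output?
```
Trace:
  output=0
  output=0, i=0
  output=1, i=1
  output=2, i=2

Final answer: 2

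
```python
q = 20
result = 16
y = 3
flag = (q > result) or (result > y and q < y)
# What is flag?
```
Trace:
  q=20
  q=20, result=16
  q=20, result=16, y=3
  q=20, result=16, y=3, flag=True

Final answer: True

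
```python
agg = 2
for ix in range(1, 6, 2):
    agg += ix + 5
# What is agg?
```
Trace:
  agg=2
  agg=8, ix=1
  agg=16, ix=3
  agg=26, ix=5

Final answer: 26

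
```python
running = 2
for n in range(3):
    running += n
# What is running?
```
Trace:
  running=2
  running=2, n=0
  running=3, n=1
  running=5, n=2

Final answer: 5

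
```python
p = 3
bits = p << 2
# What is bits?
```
Trace:
  p=3
  p=3, bits=12

Final answer: 12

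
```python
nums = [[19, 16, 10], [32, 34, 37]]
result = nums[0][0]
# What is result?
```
Trace:
  nums=[[19, 16, 10], [32, 34, 37]]
  nums=[[19, 16, 10], [32, 34, 37]], result=19

Final answer: 19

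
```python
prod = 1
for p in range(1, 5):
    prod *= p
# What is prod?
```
Trace:
  prod=1
  prod=1, p=1
  prod=2, p=2
  prod=6, p=3
  prod=24, p=4

Final answer: 24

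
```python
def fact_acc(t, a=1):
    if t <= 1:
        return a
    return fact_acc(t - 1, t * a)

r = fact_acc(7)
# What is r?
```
Call trace:
fact_acc(t=7, a=1)
  fact_acc(t=6, a=7)
    fact_acc(t=5, a=42)
      fact_acc(t=4, a=210)
        fact_acc(t=3, a=840)
          fact_acc(t=2, a=2520)
            fact_acc(t=1, a=5040)
            -> return 5040
          -> return 5040
        -> return 5040
      -> return 5040
    -> return 5040
  -> return 5040
-> return 5040

Final answer: 5040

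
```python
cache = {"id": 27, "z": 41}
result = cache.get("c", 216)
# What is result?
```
Trace:
  cache={'id': 27, 'z': 41}
  cache={'id': 27, 'z': 41}, result=216

Final answer: 216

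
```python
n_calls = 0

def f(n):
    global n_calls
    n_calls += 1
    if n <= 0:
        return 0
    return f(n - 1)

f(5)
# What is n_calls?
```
Call trace:
f(n=5)
  f(n=4)
    f(n=3)
      f(n=2)
        f(n=1)
          f(n=0)
          -> return 0
        -> return 0
      -> return 0
    -> return 0
  -> return 0
-> return 0

n_calls is incremented once per call. f is entered once for each n = 5, 4, 3, 2, 1, 0 (the n <= 0 call returns without recursing), i.e. 5 + 1 calls.
n_calls = 6

Final answer: 6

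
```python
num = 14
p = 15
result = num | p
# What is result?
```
Trace:
  num=14
  num=14, p=15
  num=14, p=15, result=15

Final answer: 15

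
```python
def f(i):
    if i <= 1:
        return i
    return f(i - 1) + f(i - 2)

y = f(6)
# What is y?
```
Call trace (a repeated sub-call is expanded the first time; later identical calls just restate its return value):
f(i=6)
  f(i=5)
    f(i=4)
      f(i=3)
        f(i=2)
          f(i=1)
          -> return 1
          f(i=0)
          -> return 0
        -> return 1
        f(i=1)
        -> return 1
      -> return 2
      f(i=2) -> return 1  (same call as traced above)
    -> return 3
    f(i=3) -> return 2  (same call as traced above)
  -> return 5
  f(i=4) -> return 3  (same call as traced above)
-> return 8

Final answer: 8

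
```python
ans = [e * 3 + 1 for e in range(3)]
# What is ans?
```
Trace:
  e=0
  e=1
  e=2
  ans=[1, 4, 7]

Final answer: [1, 4, 7]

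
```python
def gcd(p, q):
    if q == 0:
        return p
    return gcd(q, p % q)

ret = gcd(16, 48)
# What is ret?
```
Call trace:
gcd(p=16, q=48)
  gcd(p=48, q=16)
    gcd(p=16, q=0)
    -> return 16
  -> return 16
-> return 16

Final answer: 16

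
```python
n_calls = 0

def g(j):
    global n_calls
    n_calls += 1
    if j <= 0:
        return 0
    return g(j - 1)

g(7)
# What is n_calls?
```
Call trace:
g(j=7)
  g(j=6)
    g(j=5)
      g(j=4)
        g(j=3)
          g(j=2)
            g(j=1)
              g(j=0)
              -> return 0
            -> return 0
          -> return 0
        -> return 0
      -> return 0
    -> return 0
  -> return 0
-> return 0

n_calls is incremented once per call. g is entered once for each j = 7, 6, 5, 4, 3, 2, 1, 0 (the j <= 0 call returns without recursing), i.e. 7 + 1 calls.
n_calls = 8

Final answer: 8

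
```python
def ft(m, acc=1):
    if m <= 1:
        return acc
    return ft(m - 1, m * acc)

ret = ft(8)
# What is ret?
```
Call trace:
ft(m=8, acc=1)
  ft(m=7, acc=8)
    ft(m=6, acc=56)
      ft(m=5, acc=336)
        ft(m=4, acc=1680)
          ft(m=3, acc=6720)
            ft(m=2, acc=20160)
              ft(m=1, acc=40320)
              -> return 40320
            -> return 40320
          -> return 40320
        -> return 40320
      -> return 40320
    -> return 40320
  -> return 40320
-> return 40320

Final answer: 40320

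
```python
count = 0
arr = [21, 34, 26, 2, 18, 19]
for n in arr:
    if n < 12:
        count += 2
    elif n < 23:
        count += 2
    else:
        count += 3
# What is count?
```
Trace:
  count=0
  count=2, n=21
  count=5, n=34
  count=8, n=26
  count=10, n=2
  count=12, n=18
  count=14, n=19

Final answer: 14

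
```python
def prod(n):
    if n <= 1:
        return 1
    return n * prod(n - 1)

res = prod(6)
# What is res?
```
Call trace:
prod(n=6)
  prod(n=5)
    prod(n=4)
      prod(n=3)
        prod(n=2)
          prod(n=1)
          -> return 1
        -> return 2
      -> return 6
    -> return 24
  -> return 120
-> return 720

Final answer: 720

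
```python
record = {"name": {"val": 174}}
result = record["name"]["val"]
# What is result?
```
Trace:
  record={'name': {'val': 174}}
  record={'name': {'val': 174}}, result=174

Final answer: 174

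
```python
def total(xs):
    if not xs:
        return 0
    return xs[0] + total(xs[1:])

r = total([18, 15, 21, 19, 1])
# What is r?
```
Call trace:
total(xs=[18, 15, 21, 19, 1])
  total(xs=[15, 21, 19, 1])
    total(xs=[21, 19, 1])
      total(xs=[19, 1])
        total(xs=[1])
          total(xs=[])
          -> return 0
        -> return 1
      -> return 20
    -> return 41
  -> return 56
-> return 74

Final answer: 74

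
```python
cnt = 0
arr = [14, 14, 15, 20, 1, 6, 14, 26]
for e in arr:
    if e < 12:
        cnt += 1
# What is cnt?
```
Trace:
  cnt=0
  cnt=0, e=14
  cnt=0, e=14
  cnt=0, e=15
  cnt=0, e=20
  cnt=1, e=1
  cnt=2, e=6
  cnt=2, e=14
  cnt=2, e=26

Final answer: 2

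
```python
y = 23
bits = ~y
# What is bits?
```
Trace:
  y=23
  y=23, bits=-24

Final answer: -24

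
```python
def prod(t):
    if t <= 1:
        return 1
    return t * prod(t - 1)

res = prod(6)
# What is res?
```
Call trace:
prod(t=6)
  prod(t=5)
    prod(t=4)
      prod(t=3)
        prod(t=2)
          prod(t=1)
          -> return 1
        -> return 2
      -> return 6
    -> return 24
  -> return 120
-> return 720

Final answer: 720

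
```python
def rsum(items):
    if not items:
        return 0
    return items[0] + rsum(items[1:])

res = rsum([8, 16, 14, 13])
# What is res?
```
Call trace:
rsum(items=[8, 16, 14, 13])
  rsum(items=[16, 14, 13])
    rsum(items=[14, 13])
      rsum(items=[13])
        rsum(items=[])
        -> return 0
      -> return 13
    -> return 27
  -> return 43
-> return 51

Final answer: 51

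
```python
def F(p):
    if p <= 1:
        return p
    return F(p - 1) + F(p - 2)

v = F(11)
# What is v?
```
Call trace (a repeated sub-call is expanded the first time; later identical calls just restate its return value):
F(p=11)
  F(p=10)
    F(p=9)
      F(p=8)
        F(p=7)
          F(p=6)
            F(p=5)
              F(p=4)
                F(p=3)
                  F(p=2)
                    F(p=1)
                    -> return 1
                    F(p=0)
                    -> return 0
                  -> return 1
                  F(p=1)
                  -> return 1
                -> return 2
                F(p=2) -> return 1  (same call as traced above)
              -> return 3
              F(p=3) -> return 2  (same call as traced above)
            -> return 5
            F(p=4) -> return 3  (same call as traced above)
          -> return 8
          F(p=5) -> return 5  (same call as traced above)
        -> return 13
        F(p=6) -> return 8  (same call as traced above)
      -> return 21
      F(p=7) -> return 13  (same call as traced above)
    -> return 34
    F(p=8) -> return 21  (same call as traced above)
  -> return 55
  F(p=9) -> return 34  (same call as traced above)
-> return 89

Final answer: 89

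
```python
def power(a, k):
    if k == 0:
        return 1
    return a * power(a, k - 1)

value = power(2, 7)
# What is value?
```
Call trace:
power(a=2, k=7)
  power(a=2, k=6)
    power(a=2, k=5)
      power(a=2, k=4)
        power(a=2, k=3)
          power(a=2, k=2)
            power(a=2, k=1)
              power(a=2, k=0)
              -> return 1
            -> return 2
          -> return 4
        -> return 8
      -> return 16
    -> return 32
  -> return 64
-> return 128

Final answer: 128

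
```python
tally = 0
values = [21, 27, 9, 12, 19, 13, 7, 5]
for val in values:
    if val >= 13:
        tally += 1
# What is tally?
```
Trace:
  tally=0
  tally=1, val=21
  tally=2, val=27
  tally=2, val=9
  tally=2, val=12
  tally=3, val=19
  tally=4, val=13
  tally=4, val=7
  tally=4, val=5

Final answer: 4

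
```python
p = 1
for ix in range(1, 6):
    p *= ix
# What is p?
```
Trace:
  p=1
  p=1, ix=1
  p=2, ix=2
  p=6, ix=3
  p=24, ix=4
  p=120, ix=5

Final answer: 120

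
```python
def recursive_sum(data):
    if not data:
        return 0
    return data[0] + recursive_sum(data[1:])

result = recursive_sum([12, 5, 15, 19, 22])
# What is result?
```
Call trace:
recursive_sum(data=[12, 5, 15, 19, 22])
  recursive_sum(data=[5, 15, 19, 22])
    recursive_sum(data=[15, 19, 22])
      recursive_sum(data=[19, 22])
        recursive_sum(data=[22])
          recursive_sum(data=[])
          -> return 0
        -> return 22
      -> return 41
    -> return 56
  -> return 61
-> return 73

Final answer: 73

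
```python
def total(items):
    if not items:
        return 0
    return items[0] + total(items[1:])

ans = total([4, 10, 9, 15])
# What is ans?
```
Call trace:
total(items=[4, 10, 9, 15])
  total(items=[10, 9, 15])
    total(items=[9, 15])
      total(items=[15])
        total(items=[])
        -> return 0
      -> return 15
    -> return 24
  -> return 34
-> return 38

Final answer: 38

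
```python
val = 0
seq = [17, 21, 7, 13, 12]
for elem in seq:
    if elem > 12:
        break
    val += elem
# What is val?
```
Trace:
  val=0
  val=0, elem=17

Final answer: 0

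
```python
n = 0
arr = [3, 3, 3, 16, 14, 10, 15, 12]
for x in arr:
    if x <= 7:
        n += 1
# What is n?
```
Trace:
  n=0
  n=1, x=3
  n=2, x=3
  n=3, x=3
  n=3, x=16
  n=3, x=14
  n=3, x=10
  n=3, x=15
  n=3, x=12

Final answer: 3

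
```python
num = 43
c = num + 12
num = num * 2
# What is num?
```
Trace:
  num=43
  num=43, c=55
  num=86, c=55

Final answer: 86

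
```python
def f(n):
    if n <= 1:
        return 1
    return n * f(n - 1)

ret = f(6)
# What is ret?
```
Call trace:
f(n=6)
  f(n=5)
    f(n=4)
      f(n=3)
        f(n=2)
          f(n=1)
          -> return 1
        -> return 2
      -> return 6
    -> return 24
  -> return 120
-> return 720

Final answer: 720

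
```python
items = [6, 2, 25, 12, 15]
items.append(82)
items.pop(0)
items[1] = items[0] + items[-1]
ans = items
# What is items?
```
Trace:
  items=[6, 2, 25, 12, 15]
  items=[6, 2, 25, 12, 15, 82]
  items=[2, 25, 12, 15, 82]
  items=[2, 84, 12, 15, 82]
  items=[2, 84, 12, 15, 82], ans=[2, 84, 12, 15, 82]

Final answer: [2, 84, 12, 15, 82]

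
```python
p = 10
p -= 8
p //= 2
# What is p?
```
Trace:
  p=10
  p=2
  p=1

Final answer: 1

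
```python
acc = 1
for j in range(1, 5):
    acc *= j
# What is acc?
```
Trace:
  acc=1
  acc=1, j=1
  acc=2, j=2
  acc=6, j=3
  acc=24, j=4

Final answer: 24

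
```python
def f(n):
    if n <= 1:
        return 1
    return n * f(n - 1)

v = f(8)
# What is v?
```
Call trace:
f(n=8)
  f(n=7)
    f(n=6)
      f(n=5)
        f(n=4)
          f(n=3)
            f(n=2)
              f(n=1)
              -> return 1
            -> return 2
          -> return 6
        -> return 24
      -> return 120
    -> return 720
  -> return 5040
-> return 40320

Final answer: 40320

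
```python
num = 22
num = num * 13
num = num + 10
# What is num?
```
Trace:
  num=22
  num=286
  num=296

Final answer: 296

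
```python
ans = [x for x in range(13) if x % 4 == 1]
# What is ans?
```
Trace:
  x=0
  x=1
  x=2
  x=3
  x=4
  x=5
  x=6
  x=7
  x=8
  x=9
  x=10
  x=11
  x=12
  ans=[1, 5, 9]

Final answer: [1, 5, 9]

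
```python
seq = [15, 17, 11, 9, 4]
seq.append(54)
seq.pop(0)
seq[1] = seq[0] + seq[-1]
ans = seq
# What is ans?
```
Trace:
  seq=[15, 17, 11, 9, 4]
  seq=[15, 17, 11, 9, 4, 54]
  seq=[17, 11, 9, 4, 54]
  seq=[17, 71, 9, 4, 54]
  seq=[17, 71, 9, 4, 54], ans=[17, 71, 9, 4, 54]

Final answer: [17, 71, 9, 4, 54]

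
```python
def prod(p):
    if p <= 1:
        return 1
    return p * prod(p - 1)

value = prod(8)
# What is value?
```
Call trace:
prod(p=8)
  prod(p=7)
    prod(p=6)
      prod(p=5)
        prod(p=4)
          prod(p=3)
            prod(p=2)
              prod(p=1)
              -> return 1
            -> return 2
          -> return 6
        -> return 24
      -> return 120
    -> return 720
  -> return 5040
-> return 40320

Final answer: 40320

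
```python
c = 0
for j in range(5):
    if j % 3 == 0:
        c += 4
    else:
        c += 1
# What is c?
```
Trace:
  c=0
  c=4, j=0
  c=5, j=1
  c=6, j=2
  c=10, j=3
  c=11, j=4

Final answer: 11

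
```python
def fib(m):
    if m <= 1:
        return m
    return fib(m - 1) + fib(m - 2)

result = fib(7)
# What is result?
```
Call trace (a repeated sub-call is expanded the first time; later identical calls just restate its return value):
fib(m=7)
  fib(m=6)
    fib(m=5)
      fib(m=4)
        fib(m=3)
          fib(m=2)
            fib(m=1)
            -> return 1
            fib(m=0)
            -> return 0
          -> return 1
          fib(m=1)
          -> return 1
        -> return 2
        fib(m=2) -> return 1  (same call as traced above)
      -> return 3
      fib(m=3) -> return 2  (same call as traced above)
    -> return 5
    fib(m=4) -> return 3  (same call as traced above)
  -> return 8
  fib(m=5) -> return 5  (same call as traced above)
-> return 13

Final answer: 13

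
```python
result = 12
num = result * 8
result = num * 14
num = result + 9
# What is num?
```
Trace:
  result=12
  result=12, num=96
  result=1344, num=96
  result=1344, num=1353

Final answer: 1353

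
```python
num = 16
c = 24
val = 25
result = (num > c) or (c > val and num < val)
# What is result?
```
Trace:
  num=16
  num=16, c=24
  num=16, c=24, val=25
  num=16, c=24, val=25, result=False

Final answer: False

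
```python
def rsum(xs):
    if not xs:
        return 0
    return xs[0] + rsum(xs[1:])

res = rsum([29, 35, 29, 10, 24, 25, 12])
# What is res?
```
Call trace:
rsum(xs=[29, 35, 29, 10, 24, 25, 12])
  rsum(xs=[35, 29, 10, 24, 25, 12])
    rsum(xs=[29, 10, 24, 25, 12])
      rsum(xs=[10, 24, 25, 12])
        rsum(xs=[24, 25, 12])
          rsum(xs=[25, 12])
            rsum(xs=[12])
              rsum(xs=[])
              -> return 0
            -> return 12
          -> return 37
        -> return 61
      -> return 71
    -> return 100
  -> return 135
-> return 164

Final answer: 164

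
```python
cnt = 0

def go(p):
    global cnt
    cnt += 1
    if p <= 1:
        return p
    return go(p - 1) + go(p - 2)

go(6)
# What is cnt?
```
Call trace (a repeated sub-call is expanded the first time; later identical calls just restate its return value):
go(p=6)
  go(p=5)
    go(p=4)
      go(p=3)
        go(p=2)
          go(p=1)
          -> return 1
          go(p=0)
          -> return 0
        -> return 1
        go(p=1)
        -> return 1
      -> return 2
      go(p=2) -> return 1  (same call as traced above)
    -> return 3
    go(p=3) -> return 2  (same call as traced above)
  -> return 5
  go(p=4) -> return 3  (same call as traced above)
-> return 8

cnt is incremented once per call, so count the calls in each subtree. Let C(p) = number of calls made by go(p).
C(0) = C(1) = 1 (base case, no recursion); C(p) = 1 + C(p - 1) + C(p - 2) otherwise.
C(2) = 1 + C(1) + C(0) = 1 + 1 + 1 = 3
C(3) = 1 + C(2) + C(1) = 1 + 3 + 1 = 5
C(4) = 1 + C(3) + C(2) = 1 + 5 + 3 = 9
C(5) = 1 + C(4) + C(3) = 1 + 9 + 5 = 15
C(6) = 1 + C(5) + C(4) = 1 + 15 + 9 = 25
cnt = C(6) = 25

Final answer: 25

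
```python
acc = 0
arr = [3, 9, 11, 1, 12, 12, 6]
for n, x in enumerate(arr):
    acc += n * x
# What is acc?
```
Trace:
  acc=0
  acc=0, n=0, x=3
  acc=9, n=1, x=9
  acc=31, n=2, x=11
  acc=34, n=3, x=1
  acc=82, n=4, x=12
  acc=142, n=5, x=12
  acc=178, n=6, x=6

Final answer: 178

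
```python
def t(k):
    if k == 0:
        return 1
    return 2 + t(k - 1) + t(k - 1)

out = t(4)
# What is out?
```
Call trace (a repeated sub-call is expanded the first time; later identical calls just restate its return value):
t(k=4)
  t(k=3)
    t(k=2)
      t(k=1)
        t(k=0)
        -> return 1
        t(k=0)
        -> return 1
      -> return 4
      t(k=1) -> return 4  (same call as traced above)
    -> return 10
    t(k=2) -> return 10  (same call as traced above)
  -> return 22
  t(k=3) -> return 22  (same call as traced above)
-> return 46

Final answer: 46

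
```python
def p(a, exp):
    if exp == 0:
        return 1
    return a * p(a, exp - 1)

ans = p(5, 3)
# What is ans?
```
Call trace:
p(a=5, exp=3)
  p(a=5, exp=2)
    p(a=5, exp=1)
      p(a=5, exp=0)
      -> return 1
    -> return 5
  -> return 25
-> return 125

Final answer: 125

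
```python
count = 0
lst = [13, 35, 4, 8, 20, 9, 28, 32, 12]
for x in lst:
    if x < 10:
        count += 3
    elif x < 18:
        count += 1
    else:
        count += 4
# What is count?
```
Trace:
  count=0
  count=1, x=13
  count=5, x=35
  count=8, x=4
  count=11, x=8
  count=15, x=20
  count=18, x=9
  count=22, x=28
  count=26, x=32
  count=27, x=12

Final answer: 27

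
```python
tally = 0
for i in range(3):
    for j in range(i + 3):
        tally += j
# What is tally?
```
Trace:
  tally=0
  tally=0, i=0, j=0
  tally=1, i=0, j=1
  tally=3, i=0, j=2
  tally=3, i=1, j=0
  tally=4, i=1, j=1
  tally=6, i=1, j=2
  tally=9, i=1, j=3
  tally=9, i=2, j=0
  tally=10, i=2, j=1
  tally=12, i=2, j=2
  tally=15, i=2, j=3
  tally=19, i=2, j=4

Final answer: 19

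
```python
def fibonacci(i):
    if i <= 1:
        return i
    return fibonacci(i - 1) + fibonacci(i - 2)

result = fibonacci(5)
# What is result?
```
Call trace (a repeated sub-call is expanded the first time; later identical calls just restate its return value):
fibonacci(i=5)
  fibonacci(i=4)
    fibonacci(i=3)
      fibonacci(i=2)
        fibonacci(i=1)
        -> return 1
        fibonacci(i=0)
        -> return 0
      -> return 1
      fibonacci(i=1)
      -> return 1
    -> return 2
    fibonacci(i=2) -> return 1  (same call as traced above)
  -> return 3
  fibonacci(i=3) -> return 2  (same call as traced above)
-> return 5

Final answer: 5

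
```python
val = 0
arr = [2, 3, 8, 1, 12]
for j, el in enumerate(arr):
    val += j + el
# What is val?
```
Trace:
  val=0
  val=2, j=0, el=2
  val=6, j=1, el=3
  val=16, j=2, el=8
  val=20, j=3, el=1
  val=36, j=4, el=12

Final answer: 36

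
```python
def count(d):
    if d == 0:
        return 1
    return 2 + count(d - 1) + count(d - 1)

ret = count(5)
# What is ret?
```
Call trace (a repeated sub-call is expanded the first time; later identical calls just restate its return value):
count(d=5)
  count(d=4)
    count(d=3)
      count(d=2)
        count(d=1)
          count(d=0)
          -> return 1
          count(d=0)
          -> return 1
        -> return 4
        count(d=1) -> return 4  (same call as traced above)
      -> return 10
      count(d=2) -> return 10  (same call as traced above)
    -> return 22
    count(d=3) -> return 22  (same call as traced above)
  -> return 46
  count(d=4) -> return 46  (same call as traced above)
-> return 94

Final answer: 94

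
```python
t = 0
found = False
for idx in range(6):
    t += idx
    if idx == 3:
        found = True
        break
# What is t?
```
Trace:
  t=0
  t=0, found=False
  t=0, found=False, idx=0
  t=1, found=False, idx=1
  t=3, found=False, idx=2
  t=6, found=True, idx=3

Final answer: 6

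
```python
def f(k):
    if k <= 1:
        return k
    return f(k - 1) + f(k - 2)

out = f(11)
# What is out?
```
Call trace (a repeated sub-call is expanded the first time; later identical calls just restate its return value):
f(k=11)
  f(k=10)
    f(k=9)
      f(k=8)
        f(k=7)
          f(k=6)
            f(k=5)
              f(k=4)
                f(k=3)
                  f(k=2)
                    f(k=1)
                    -> return 1
                    f(k=0)
                    -> return 0
                  -> return 1
                  f(k=1)
                  -> return 1
                -> return 2
                f(k=2) -> return 1  (same call as traced above)
              -> return 3
              f(k=3) -> return 2  (same call as traced above)
            -> return 5
            f(k=4) -> return 3  (same call as traced above)
          -> return 8
          f(k=5) -> return 5  (same call as traced above)
        -> return 13
        f(k=6) -> return 8  (same call as traced above)
      -> return 21
      f(k=7) -> return 13  (same call as traced above)
    -> return 34
    f(k=8) -> return 21  (same call as traced above)
  -> return 55
  f(k=9) -> return 34  (same call as traced above)
-> return 89

Final answer: 89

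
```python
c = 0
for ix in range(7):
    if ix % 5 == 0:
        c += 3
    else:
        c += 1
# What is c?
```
Trace:
  c=0
  c=3, ix=0
  c=4, ix=1
  c=5, ix=2
  c=6, ix=3
  c=7, ix=4
  c=10, ix=5
  c=11, ix=6

Final answer: 11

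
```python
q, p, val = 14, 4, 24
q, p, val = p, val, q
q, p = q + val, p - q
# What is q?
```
Trace:
  q=14, p=4, val=24
  q=4, p=24, val=14
  q=18, p=20, val=14

Final answer: 18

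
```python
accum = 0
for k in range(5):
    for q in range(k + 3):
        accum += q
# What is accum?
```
Trace:
  accum=0
  accum=0, k=0, q=0
  accum=1, k=0, q=1
  accum=3, k=0, q=2
  accum=3, k=1, q=0
  accum=4, k=1, q=1
  accum=6, k=1, q=2
  accum=9, k=1, q=3
  accum=9, k=2, q=0
  accum=10, k=2, q=1
  accum=12, k=2, q=2
  accum=15, k=2, q=3
  accum=19, k=2, q=4
  accum=19, k=3, q=0
  accum=20, k=3, q=1
  accum=22, k=3, q=2
  accum=25, k=3, q=3
  accum=29, k=3, q=4
  accum=34, k=3, q=5
  accum=34, k=4, q=0
  accum=35, k=4, q=1
  accum=37, k=4, q=2
  accum=40, k=4, q=3
  accum=44, k=4, q=4
  accum=49, k=4, q=5
  accum=55, k=4, q=6

Final answer: 55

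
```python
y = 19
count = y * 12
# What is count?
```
Trace:
  y=19
  y=19, count=228

Final answer: 228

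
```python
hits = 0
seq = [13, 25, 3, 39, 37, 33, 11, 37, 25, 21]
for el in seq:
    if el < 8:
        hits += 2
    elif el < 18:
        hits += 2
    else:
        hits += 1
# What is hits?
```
Trace:
  hits=0
  hits=2, el=13
  hits=3, el=25
  hits=5, el=3
  hits=6, el=39
  hits=7, el=37
  hits=8, el=33
  hits=10, el=11
  hits=11, el=37
  hits=12, el=25
  hits=13, el=21

Final answer: 13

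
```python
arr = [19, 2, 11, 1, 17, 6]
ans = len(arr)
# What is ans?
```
Trace:
  arr=[19, 2, 11, 1, 17, 6]
  arr=[19, 2, 11, 1, 17, 6], ans=6

Final answer: 6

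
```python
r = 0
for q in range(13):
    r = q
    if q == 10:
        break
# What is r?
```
Trace:
  r=0
  r=0, q=0
  r=1, q=1
  r=2, q=2
  r=3, q=3
  r=4, q=4
  r=5, q=5
  r=6, q=6
  r=7, q=7
  r=8, q=8
  r=9, q=9
  r=10, q=10

Final answer: 10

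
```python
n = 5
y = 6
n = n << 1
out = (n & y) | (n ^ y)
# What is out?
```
Trace:
  n=5
  n=5, y=6
  n=10, y=6
  n=10, y=6, out=14

Final answer: 14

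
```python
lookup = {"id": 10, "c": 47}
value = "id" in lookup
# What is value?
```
Trace:
  lookup={'id': 10, 'c': 47}
  lookup={'id': 10, 'c': 47}, value=True

Final answer: True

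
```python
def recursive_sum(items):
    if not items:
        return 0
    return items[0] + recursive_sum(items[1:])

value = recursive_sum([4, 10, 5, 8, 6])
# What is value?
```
Call trace:
recursive_sum(items=[4, 10, 5, 8, 6])
  recursive_sum(items=[10, 5, 8, 6])
    recursive_sum(items=[5, 8, 6])
      recursive_sum(items=[8, 6])
        recursive_sum(items=[6])
          recursive_sum(items=[])
          -> return 0
        -> return 6
      -> return 14
    -> return 19
  -> return 29
-> return 33

Final answer: 33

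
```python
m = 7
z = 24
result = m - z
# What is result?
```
Trace:
  m=7
  m=7, z=24
  m=7, z=24, result=-17

Final answer: -17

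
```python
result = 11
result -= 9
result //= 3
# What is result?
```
Trace:
  result=11
  result=2
  result=0

Final answer: 0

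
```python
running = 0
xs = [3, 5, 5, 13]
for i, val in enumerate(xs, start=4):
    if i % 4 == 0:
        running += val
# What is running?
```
Trace:
  running=0
  running=3, i=4, val=3
  running=3, i=5, val=5
  running=3, i=6, val=5
  running=3, i=7, val=13

Final answer: 3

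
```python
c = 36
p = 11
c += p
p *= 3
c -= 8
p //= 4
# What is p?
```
Trace:
  c=36
  c=36, p=11
  c=47, p=11
  c=47, p=33
  c=39, p=33
  c=39, p=8

Final answer: 8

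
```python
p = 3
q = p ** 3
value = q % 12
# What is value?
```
Trace:
  p=3
  p=3, q=27
  p=3, q=27, value=3

Final answer: 3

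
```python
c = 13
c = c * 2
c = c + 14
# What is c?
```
Trace:
  c=13
  c=26
  c=40

Final answer: 40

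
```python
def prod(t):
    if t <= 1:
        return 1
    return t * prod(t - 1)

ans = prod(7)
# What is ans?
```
Call trace:
prod(t=7)
  prod(t=6)
    prod(t=5)
      prod(t=4)
        prod(t=3)
          prod(t=2)
            prod(t=1)
            -> return 1
          -> return 2
        -> return 6
      -> return 24
    -> return 120
  -> return 720
-> return 5040

Final answer: 5040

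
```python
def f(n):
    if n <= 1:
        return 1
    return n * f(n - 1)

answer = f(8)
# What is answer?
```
Call trace:
f(n=8)
  f(n=7)
    f(n=6)
      f(n=5)
        f(n=4)
          f(n=3)
            f(n=2)
              f(n=1)
              -> return 1
            -> return 2
          -> return 6
        -> return 24
      -> return 120
    -> return 720
  -> return 5040
-> return 40320

Final answer: 40320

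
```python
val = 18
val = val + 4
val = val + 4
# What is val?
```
Trace:
  val=18
  val=22
  val=26

Final answer: 26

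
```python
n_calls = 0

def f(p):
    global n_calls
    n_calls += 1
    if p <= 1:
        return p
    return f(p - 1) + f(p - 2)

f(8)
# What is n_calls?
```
Call trace (a repeated sub-call is expanded the first time; later identical calls just restate its return value):
f(p=8)
  f(p=7)
    f(p=6)
      f(p=5)
        f(p=4)
          f(p=3)
            f(p=2)
              f(p=1)
              -> return 1
              f(p=0)
              -> return 0
            -> return 1
            f(p=1)
            -> return 1
          -> return 2
          f(p=2) -> return 1  (same call as traced above)
        -> return 3
        f(p=3) -> return 2  (same call as traced above)
      -> return 5
      f(p=4) -> return 3  (same call as traced above)
    -> return 8
    f(p=5) -> return 5  (same call as traced above)
  -> return 13
  f(p=6) -> return 8  (same call as traced above)
-> return 21

n_calls is incremented once per call, so count the calls in each subtree. Let C(p) = number of calls made by f(p).
C(0) = C(1) = 1 (base case, no recursion); C(p) = 1 + C(p - 1) + C(p - 2) otherwise.
C(2) = 1 + C(1) + C(0) = 1 + 1 + 1 = 3
C(3) = 1 + C(2) + C(1) = 1 + 3 + 1 = 5
C(4) = 1 + C(3) + C(2) = 1 + 5 + 3 = 9
C(5) = 1 + C(4) + C(3) = 1 + 9 + 5 = 15
C(6) = 1 + C(5) + C(4) = 1 + 15 + 9 = 25
C(7) = 1 + C(6) + C(5) = 1 + 25 + 15 = 41
C(8) = 1 + C(7) + C(6) = 1 + 41 + 25 = 67
n_calls = C(8) = 67

Final answer: 67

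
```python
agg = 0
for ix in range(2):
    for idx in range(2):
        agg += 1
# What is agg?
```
Trace:
  agg=0
  agg=1, ix=0, idx=0
  agg=2, ix=0, idx=1
  agg=3, ix=1, idx=0
  agg=4, ix=1, idx=1

Final answer: 4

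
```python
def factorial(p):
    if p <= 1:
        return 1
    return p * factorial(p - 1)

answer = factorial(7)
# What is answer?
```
Call trace:
factorial(p=7)
  factorial(p=6)
    factorial(p=5)
      factorial(p=4)
        factorial(p=3)
          factorial(p=2)
            factorial(p=1)
            -> return 1
          -> return 2
        -> return 6
      -> return 24
    -> return 120
  -> return 720
-> return 5040

Final answer: 5040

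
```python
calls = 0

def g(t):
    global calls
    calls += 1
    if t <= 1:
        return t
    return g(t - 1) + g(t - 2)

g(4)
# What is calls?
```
Call trace (a repeated sub-call is expanded the first time; later identical calls just restate its return value):
g(t=4)
  g(t=3)
    g(t=2)
      g(t=1)
      -> return 1
      g(t=0)
      -> return 0
    -> return 1
    g(t=1)
    -> return 1
  -> return 2
  g(t=2) -> return 1  (same call as traced above)
-> return 3

calls is incremented once per call, so count the calls in each subtree. Let C(t) = number of calls made by g(t).
C(0) = C(1) = 1 (base case, no recursion); C(t) = 1 + C(t - 1) + C(t - 2) otherwise.
C(2) = 1 + C(1) + C(0) = 1 + 1 + 1 = 3
C(3) = 1 + C(2) + C(1) = 1 + 3 + 1 = 5
C(4) = 1 + C(3) + C(2) = 1 + 5 + 3 = 9
calls = C(4) = 9

Final answer: 9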